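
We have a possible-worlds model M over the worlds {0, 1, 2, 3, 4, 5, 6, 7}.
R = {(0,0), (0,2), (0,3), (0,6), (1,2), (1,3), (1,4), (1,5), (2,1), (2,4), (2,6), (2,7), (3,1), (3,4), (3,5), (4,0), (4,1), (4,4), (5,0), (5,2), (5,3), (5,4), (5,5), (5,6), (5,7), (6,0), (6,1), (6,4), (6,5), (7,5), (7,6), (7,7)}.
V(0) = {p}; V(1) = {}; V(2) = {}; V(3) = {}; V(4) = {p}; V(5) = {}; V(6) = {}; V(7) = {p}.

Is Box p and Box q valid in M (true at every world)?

No

Let φ = Box p and Box q. Evaluate φ at each world:
  0 (successors {0, 2, 3, 6}): φ is false.
  1 (successors {2, 3, 4, 5}): φ is false.
  2 (successors {1, 4, 6, 7}): φ is false.
  3 (successors {1, 4, 5}): φ is false.
  4 (successors {0, 1, 4}): φ is false.
  5 (successors {0, 2, 3, 4, 5, 6, 7}): φ is false.
  6 (successors {0, 1, 4, 5}): φ is false.
  7 (successors {5, 6, 7}): φ is false.
Detail at 0 (counterexample):
  At 0: Box p is false, Box q is false, so Box p and Box q is false.
    At 0: Box p requires p at every successor {0, 2, 3, 6}.
      p fails at 2, so Box p is false at 0.
    At 0: Box q requires q at every successor {0, 2, 3, 6}.
      q fails at 0, so Box q is false at 0.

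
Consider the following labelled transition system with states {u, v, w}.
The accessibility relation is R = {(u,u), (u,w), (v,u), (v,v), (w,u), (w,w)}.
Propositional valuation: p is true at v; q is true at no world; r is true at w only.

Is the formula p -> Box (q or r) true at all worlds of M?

Let φ = p -> Box (q or r). Evaluate φ at each world:
  u (successors {u, w}): φ is true.
  v (successors {u, v}): φ is false.
  w (successors {u, w}): φ is true.
Detail at v (counterexample):
  At v: p is true, Box (q or r) is false, so p -> Box (q or r) is false.
    At v: Box (q or r) requires q or r at every successor {u, v}.
      q or r fails at u, so Box (q or r) is false at v.

No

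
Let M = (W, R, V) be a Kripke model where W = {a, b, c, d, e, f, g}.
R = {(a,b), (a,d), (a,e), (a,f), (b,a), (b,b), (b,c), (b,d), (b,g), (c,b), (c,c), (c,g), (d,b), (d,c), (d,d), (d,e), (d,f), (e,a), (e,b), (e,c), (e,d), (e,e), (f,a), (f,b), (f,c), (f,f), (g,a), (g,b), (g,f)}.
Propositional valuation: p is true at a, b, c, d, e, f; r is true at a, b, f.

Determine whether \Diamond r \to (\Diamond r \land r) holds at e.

At e: \Diamond r is true, \Diamond r \land r is false, so \Diamond r \to (\Diamond r \land r) is false.
  At e: \Diamond r requires r at some successor in {a, b, c, d, e}.
    r holds at a, so \Diamond r is true at e.
  At e: \Diamond r is true, r is false, so \Diamond r \land r is false.
    At e: \Diamond r requires r at some successor in {a, b, c, d, e}.
      r holds at a, so \Diamond r is true at e.

No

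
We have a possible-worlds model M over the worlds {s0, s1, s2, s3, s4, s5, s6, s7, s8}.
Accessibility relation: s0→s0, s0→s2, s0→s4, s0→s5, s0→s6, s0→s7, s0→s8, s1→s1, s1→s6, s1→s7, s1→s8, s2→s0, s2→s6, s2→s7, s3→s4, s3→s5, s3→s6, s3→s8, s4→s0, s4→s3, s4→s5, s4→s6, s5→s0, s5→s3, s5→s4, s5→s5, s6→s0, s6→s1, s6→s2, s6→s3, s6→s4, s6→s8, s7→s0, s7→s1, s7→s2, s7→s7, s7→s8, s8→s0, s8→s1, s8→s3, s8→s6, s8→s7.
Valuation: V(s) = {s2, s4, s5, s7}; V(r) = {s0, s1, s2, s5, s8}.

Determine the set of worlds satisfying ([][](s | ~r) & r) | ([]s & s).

Recall that []ψ holds at a world iff ψ holds at every accessible world, and <>ψ holds iff ψ holds at some accessible world.
Let φ = ([][](s | ~r) & r) | ([]s & s). Evaluate φ at each world:
  s0 (successors {s0, s2, s4, s5, s6, s7, s8}): φ is false.
  s1 (successors {s1, s6, s7, s8}): φ is false.
  s2 (successors {s0, s6, s7}): φ is false.
  s3 (successors {s4, s5, s6, s8}): φ is false.
  s4 (successors {s0, s3, s5, s6}): φ is false.
  s5 (successors {s0, s3, s4, s5}): φ is false.
  s6 (successors {s0, s1, s2, s3, s4, s8}): φ is false.
  s7 (successors {s0, s1, s2, s7, s8}): φ is false.
  s8 (successors {s0, s1, s3, s6, s7}): φ is false.
For instance, at s2:
  At s2: [][](s | ~r) & r is false, []s & s is false, so ([][](s | ~r) & r) | ([]s & s) is false.
    At s2: [][](s | ~r) is false, r is true, so [][](s | ~r) & r is false.
      At s2: [][](s | ~r) requires [](s | ~r) at every successor {s0, s6, s7}.
        [](s | ~r) fails at s0, so [][](s | ~r) is false at s2.
    At s2: []s is false, s is true, so []s & s is false.
      At s2: []s requires s at every successor {s0, s6, s7}.
        s fails at s0, so []s is false at s2.
Satisfying worlds: none.

none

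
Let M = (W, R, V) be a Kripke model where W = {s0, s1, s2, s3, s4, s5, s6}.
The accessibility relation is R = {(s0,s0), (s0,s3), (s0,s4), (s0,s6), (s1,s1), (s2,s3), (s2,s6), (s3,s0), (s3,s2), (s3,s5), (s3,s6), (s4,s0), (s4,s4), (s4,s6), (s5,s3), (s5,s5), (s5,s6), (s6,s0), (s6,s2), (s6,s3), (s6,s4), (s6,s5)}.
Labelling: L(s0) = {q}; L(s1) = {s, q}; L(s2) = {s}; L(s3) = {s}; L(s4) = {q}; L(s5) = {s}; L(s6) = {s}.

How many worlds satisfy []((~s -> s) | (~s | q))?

7

Recall that []ψ holds at a world iff ψ holds at every accessible world, and <>ψ holds iff ψ holds at some accessible world.
Let φ = []((~s -> s) | (~s | q)). Evaluate φ at each world:
  s0 (successors {s0, s3, s4, s6}): φ is true.
  s1 (successors {s1}): φ is true.
  s2 (successors {s3, s6}): φ is true.
  s3 (successors {s0, s2, s5, s6}): φ is true.
  s4 (successors {s0, s4, s6}): φ is true.
  s5 (successors {s3, s5, s6}): φ is true.
  s6 (successors {s0, s2, s3, s4, s5}): φ is true.
For instance, at s3:
  At s3: []((~s -> s) | (~s | q)) requires (~s -> s) | (~s | q) at every successor {s0, s2, s5, s6}.
    At s0: (~s -> s) | (~s | q) is true.
    At s2: (~s -> s) | (~s | q) is true.
    At s5: (~s -> s) | (~s | q) is true.
    At s6: (~s -> s) | (~s | q) is true.
  So []((~s -> s) | (~s | q)) is true at s3.
Satisfying worlds: {s0, s1, s2, s3, s4, s5, s6}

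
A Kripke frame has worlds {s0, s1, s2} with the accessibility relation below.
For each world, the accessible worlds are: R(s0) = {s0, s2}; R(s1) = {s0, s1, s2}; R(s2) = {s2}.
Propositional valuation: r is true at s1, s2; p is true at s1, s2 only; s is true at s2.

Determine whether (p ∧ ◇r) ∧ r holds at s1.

Recall that ◇ψ holds at a world iff ψ holds at some accessible world.
At s1: p ∧ ◇r is true, r is true, so (p ∧ ◇r) ∧ r is true.
  At s1: p is true, ◇r is true, so p ∧ ◇r is true.
    At s1: ◇r requires r at some successor in {s0, s1, s2}.
      r holds at s1, so ◇r is true at s1.

Yes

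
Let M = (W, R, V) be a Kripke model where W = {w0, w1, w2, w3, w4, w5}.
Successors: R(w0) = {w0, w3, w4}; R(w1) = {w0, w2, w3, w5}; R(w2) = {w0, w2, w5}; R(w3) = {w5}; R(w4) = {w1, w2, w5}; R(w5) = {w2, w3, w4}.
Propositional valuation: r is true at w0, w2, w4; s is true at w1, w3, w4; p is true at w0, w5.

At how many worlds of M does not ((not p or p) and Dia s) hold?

2

Recall that Dia ψ holds at a world iff ψ holds at some accessible world.
Let φ = not ((not p or p) and Dia s). Evaluate φ at each world:
  w0 (successors {w0, w3, w4}): φ is false.
  w1 (successors {w0, w2, w3, w5}): φ is false.
  w2 (successors {w0, w2, w5}): φ is true.
  w3 (successors {w5}): φ is true.
  w4 (successors {w1, w2, w5}): φ is false.
  w5 (successors {w2, w3, w4}): φ is false.
For instance, at w1:
  At w1: (not p or p) and Dia s is true, so not ((not p or p) and Dia s) is false.
    At w1: not p or p is true, Dia s is true, so (not p or p) and Dia s is true.
      At w1: Dia s requires s at some successor in {w0, w2, w3, w5}.
        s holds at w3, so Dia s is true at w1.
Satisfying worlds: {w2, w3}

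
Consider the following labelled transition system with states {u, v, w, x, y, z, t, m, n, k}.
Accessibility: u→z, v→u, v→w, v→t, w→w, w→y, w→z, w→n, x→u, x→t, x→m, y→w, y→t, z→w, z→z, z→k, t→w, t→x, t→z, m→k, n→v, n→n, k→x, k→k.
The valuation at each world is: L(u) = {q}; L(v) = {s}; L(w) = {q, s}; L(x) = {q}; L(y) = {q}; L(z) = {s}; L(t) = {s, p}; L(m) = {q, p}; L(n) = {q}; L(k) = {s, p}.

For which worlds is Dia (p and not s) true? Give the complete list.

Recall that Dia ψ holds at a world iff ψ holds at some accessible world.
Let φ = Dia (p and not s). Evaluate φ at each world:
  u (successors {z}): φ is false.
  v (successors {u, w, t}): φ is false.
  w (successors {w, y, z, n}): φ is false.
  x (successors {u, t, m}): φ is true.
  y (successors {w, t}): φ is false.
  z (successors {w, z, k}): φ is false.
  t (successors {w, x, z}): φ is false.
  m (successors {k}): φ is false.
  n (successors {v, n}): φ is false.
  k (successors {x, k}): φ is false.
For instance, at z:
  At z: Dia (p and not s) requires p and not s at some successor in {w, z, k}.
    At w: p and not s is false.
    At z: p and not s is false.
    At k: p and not s is false.
  So Dia (p and not s) is false at z.
Satisfying worlds: {x}

x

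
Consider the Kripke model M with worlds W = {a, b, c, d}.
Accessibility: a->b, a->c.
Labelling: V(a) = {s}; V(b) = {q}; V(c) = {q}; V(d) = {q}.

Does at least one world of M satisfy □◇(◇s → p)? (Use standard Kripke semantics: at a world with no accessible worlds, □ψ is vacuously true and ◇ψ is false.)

Yes

Let φ = □◇(◇s → p). Evaluate φ at each world:
  a (successors {b, c}): φ is false.
  b (successors ∅): φ is true.
  c (successors ∅): φ is true.
  d (successors ∅): φ is true.
Detail at b (witness):
  At b: no accessible worlds, so □◇(◇s → p) holds vacuously.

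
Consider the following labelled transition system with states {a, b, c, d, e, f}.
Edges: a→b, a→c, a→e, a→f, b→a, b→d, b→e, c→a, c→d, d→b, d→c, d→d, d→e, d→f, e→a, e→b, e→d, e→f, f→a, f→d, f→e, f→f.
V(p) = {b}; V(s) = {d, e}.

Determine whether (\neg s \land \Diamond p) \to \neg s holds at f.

Recall that \Diamond ψ holds at a world iff ψ holds at some accessible world.
At f: \neg s \land \Diamond p is false, \neg s is true, so (\neg s \land \Diamond p) \to \neg s is true.
  At f: \neg s is true, \Diamond p is false, so \neg s \land \Diamond p is false.
    At f: \Diamond p requires p at some successor in {a, d, e, f}.
      At a: p is false.
      At d: p is false.
      At e: p is false.
      At f: p is false.
    So \Diamond p is false at f.

Yes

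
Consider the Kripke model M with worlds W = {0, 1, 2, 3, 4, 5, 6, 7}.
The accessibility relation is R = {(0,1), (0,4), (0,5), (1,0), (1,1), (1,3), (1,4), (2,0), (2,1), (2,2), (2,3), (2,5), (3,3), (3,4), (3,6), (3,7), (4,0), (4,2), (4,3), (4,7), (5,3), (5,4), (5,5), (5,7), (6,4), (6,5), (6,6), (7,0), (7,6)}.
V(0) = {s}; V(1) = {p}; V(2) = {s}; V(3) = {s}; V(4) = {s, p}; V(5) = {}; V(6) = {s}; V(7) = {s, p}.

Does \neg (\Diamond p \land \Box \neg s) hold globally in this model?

Let φ = \neg (\Diamond p \land \Box \neg s). Evaluate φ at each world:
  0 (successors {1, 4, 5}): φ is true.
  1 (successors {0, 1, 3, 4}): φ is true.
  2 (successors {0, 1, 2, 3, 5}): φ is true.
  3 (successors {3, 4, 6, 7}): φ is true.
  4 (successors {0, 2, 3, 7}): φ is true.
  5 (successors {3, 4, 5, 7}): φ is true.
  6 (successors {4, 5, 6}): φ is true.
  7 (successors {0, 6}): φ is true.
For instance, at 2:
  At 2: \Diamond p \land \Box \neg s is false, so \neg (\Diamond p \land \Box \neg s) is true.
    At 2: \Diamond p is true, \Box \neg s is false, so \Diamond p \land \Box \neg s is false.
      At 2: \Diamond p requires p at some successor in {0, 1, 2, 3, 5}.
        p holds at 1, so \Diamond p is true at 2.
      At 2: \Box \neg s requires \neg s at every successor {0, 1, 2, 3, 5}.
        \neg s fails at 0, so \Box \neg s is false at 2.

Yes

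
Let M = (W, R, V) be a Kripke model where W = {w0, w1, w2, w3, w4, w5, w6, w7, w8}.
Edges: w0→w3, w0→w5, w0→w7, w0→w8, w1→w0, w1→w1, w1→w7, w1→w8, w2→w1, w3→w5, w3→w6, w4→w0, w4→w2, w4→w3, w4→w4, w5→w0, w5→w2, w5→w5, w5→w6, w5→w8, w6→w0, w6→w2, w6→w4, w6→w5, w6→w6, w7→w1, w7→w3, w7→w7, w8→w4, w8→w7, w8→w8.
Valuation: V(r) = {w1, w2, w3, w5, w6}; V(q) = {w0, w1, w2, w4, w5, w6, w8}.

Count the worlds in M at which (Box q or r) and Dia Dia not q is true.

Let φ = (Box q or r) and Dia Dia not q. Evaluate φ at each world:
  w0 (successors {w3, w5, w7, w8}): φ is false.
  w1 (successors {w0, w1, w7, w8}): φ is true.
  w2 (successors {w1}): φ is true.
  w3 (successors {w5, w6}): φ is false.
  w4 (successors {w0, w2, w3, w4}): φ is false.
  w5 (successors {w0, w2, w5, w6, w8}): φ is true.
  w6 (successors {w0, w2, w4, w5, w6}): φ is true.
  w7 (successors {w1, w3, w7}): φ is false.
  w8 (successors {w4, w7, w8}): φ is false.
For instance, at w0:
  At w0: Box q or r is false, Dia Dia not q is true, so (Box q or r) and Dia Dia not q is false.
    At w0: Box q is false, r is false, so Box q or r is false.
      At w0: Box q requires q at every successor {w3, w5, w7, w8}.
        q fails at w3, so Box q is false at w0.
    At w0: Dia Dia not q requires Dia not q at some successor in {w3, w5, w7, w8}.
      Dia not q holds at w7, so Dia Dia not q is true at w0.
Satisfying worlds: {w1, w2, w5, w6}

4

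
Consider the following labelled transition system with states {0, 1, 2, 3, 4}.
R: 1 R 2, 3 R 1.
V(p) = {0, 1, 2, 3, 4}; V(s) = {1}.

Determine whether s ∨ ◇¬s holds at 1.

Yes

At 1: s is true, ◇¬s is true, so s ∨ ◇¬s is true.
  At 1: ◇¬s requires ¬s at some successor in {2}.
    ¬s holds at 2, so ◇¬s is true at 1.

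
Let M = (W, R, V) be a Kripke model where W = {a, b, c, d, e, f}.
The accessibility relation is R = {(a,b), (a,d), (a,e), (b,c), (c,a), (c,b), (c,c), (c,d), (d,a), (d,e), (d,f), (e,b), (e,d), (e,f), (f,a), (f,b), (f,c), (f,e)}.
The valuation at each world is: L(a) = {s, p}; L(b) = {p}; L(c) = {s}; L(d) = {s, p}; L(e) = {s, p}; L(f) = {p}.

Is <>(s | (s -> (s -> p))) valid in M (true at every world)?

Yes

Let φ = <>(s | (s -> (s -> p))). Evaluate φ at each world:
  a (successors {b, d, e}): φ is true.
  b (successors {c}): φ is true.
  c (successors {a, b, c, d}): φ is true.
  d (successors {a, e, f}): φ is true.
  e (successors {b, d, f}): φ is true.
  f (successors {a, b, c, e}): φ is true.
For instance, at b:
  At b: <>(s | (s -> (s -> p))) requires s | (s -> (s -> p)) at some successor in {c}.
    s | (s -> (s -> p)) holds at c, so <>(s | (s -> (s -> p))) is true at b.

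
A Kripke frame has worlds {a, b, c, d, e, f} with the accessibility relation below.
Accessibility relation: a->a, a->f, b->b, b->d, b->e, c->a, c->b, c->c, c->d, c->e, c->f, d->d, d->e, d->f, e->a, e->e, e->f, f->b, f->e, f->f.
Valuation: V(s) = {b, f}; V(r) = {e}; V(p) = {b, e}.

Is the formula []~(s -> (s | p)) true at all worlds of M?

Let φ = []~(s -> (s | p)). Evaluate φ at each world:
  a (successors {a, f}): φ is false.
  b (successors {b, d, e}): φ is false.
  c (successors {a, b, c, d, e, f}): φ is false.
  d (successors {d, e, f}): φ is false.
  e (successors {a, e, f}): φ is false.
  f (successors {b, e, f}): φ is false.
Detail at a (counterexample):
  At a: []~(s -> (s | p)) requires ~(s -> (s | p)) at every successor {a, f}.
    ~(s -> (s | p)) fails at a, so []~(s -> (s | p)) is false at a.

No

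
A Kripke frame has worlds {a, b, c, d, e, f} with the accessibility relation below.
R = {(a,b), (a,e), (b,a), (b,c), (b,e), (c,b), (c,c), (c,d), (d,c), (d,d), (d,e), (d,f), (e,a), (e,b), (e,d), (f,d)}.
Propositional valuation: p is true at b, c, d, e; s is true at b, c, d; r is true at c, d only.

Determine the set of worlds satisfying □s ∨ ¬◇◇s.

Recall that □ψ holds at a world iff ψ holds at every accessible world, and ◇ψ holds iff ψ holds at some accessible world.
Let φ = □s ∨ ¬◇◇s. Evaluate φ at each world:
  a (successors {b, e}): φ is false.
  b (successors {a, c, e}): φ is false.
  c (successors {b, c, d}): φ is true.
  d (successors {c, d, e, f}): φ is false.
  e (successors {a, b, d}): φ is false.
  f (successors {d}): φ is true.
For instance, at f:
  At f: □s is true, ¬◇◇s is false, so □s ∨ ¬◇◇s is true.
    At f: □s requires s at every successor {d}.
      At d: s is true.
    So □s is true at f.
    At f: ◇◇s is true, so ¬◇◇s is false.
      At f: ◇◇s requires ◇s at some successor in {d}.
        ◇s holds at d, so ◇◇s is true at f.
Satisfying worlds: {c, f}

c, f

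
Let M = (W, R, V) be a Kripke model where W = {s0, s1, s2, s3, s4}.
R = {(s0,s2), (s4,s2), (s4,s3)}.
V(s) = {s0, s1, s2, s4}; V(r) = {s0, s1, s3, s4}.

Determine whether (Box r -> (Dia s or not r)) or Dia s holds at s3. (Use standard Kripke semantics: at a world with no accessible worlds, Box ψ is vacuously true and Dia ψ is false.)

No

At s3: Box r -> (Dia s or not r) is false, Dia s is false, so (Box r -> (Dia s or not r)) or Dia s is false.
  At s3: Box r is true, Dia s or not r is false, so Box r -> (Dia s or not r) is false.
    At s3: no accessible worlds, so Box r holds vacuously.
    At s3: Dia s is false, not r is false, so Dia s or not r is false.
      At s3: no accessible worlds, so Dia s is false.
  At s3: no accessible worlds, so Dia s is false.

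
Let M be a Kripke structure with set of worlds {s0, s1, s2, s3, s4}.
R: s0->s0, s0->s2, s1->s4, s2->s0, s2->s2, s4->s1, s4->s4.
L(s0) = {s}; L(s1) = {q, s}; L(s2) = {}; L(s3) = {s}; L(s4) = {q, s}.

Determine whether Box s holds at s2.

At s2: Box s requires s at every successor {s0, s2}.
  s fails at s2, so Box s is false at s2.

No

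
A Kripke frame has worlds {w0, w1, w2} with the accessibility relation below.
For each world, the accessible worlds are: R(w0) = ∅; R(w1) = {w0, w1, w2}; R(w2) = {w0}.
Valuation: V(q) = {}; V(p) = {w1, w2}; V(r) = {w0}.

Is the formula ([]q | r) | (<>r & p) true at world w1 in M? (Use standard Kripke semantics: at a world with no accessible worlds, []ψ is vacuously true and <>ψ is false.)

Yes

At w1: []q | r is false, <>r & p is true, so ([]q | r) | (<>r & p) is true.
  At w1: []q is false, r is false, so []q | r is false.
    At w1: []q requires q at every successor {w0, w1, w2}.
      q fails at w0, so []q is false at w1.
  At w1: <>r is true, p is true, so <>r & p is true.
    At w1: <>r requires r at some successor in {w0, w1, w2}.
      r holds at w0, so <>r is true at w1.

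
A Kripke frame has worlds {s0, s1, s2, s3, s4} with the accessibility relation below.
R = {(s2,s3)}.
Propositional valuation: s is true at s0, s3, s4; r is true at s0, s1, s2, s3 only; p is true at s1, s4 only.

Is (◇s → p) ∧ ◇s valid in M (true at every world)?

Recall that ◇ψ holds at a world iff ψ holds at some accessible world.
Let φ = (◇s → p) ∧ ◇s. Evaluate φ at each world:
  s0 (successors ∅): φ is false.
  s1 (successors ∅): φ is false.
  s2 (successors {s3}): φ is false.
  s3 (successors ∅): φ is false.
  s4 (successors ∅): φ is false.
Detail at s0 (counterexample):
  At s0: ◇s → p is true, ◇s is false, so (◇s → p) ∧ ◇s is false.
    At s0: ◇s is false, p is false, so ◇s → p is true.
      At s0: no accessible worlds, so ◇s is false.
    At s0: no accessible worlds, so ◇s is false.

No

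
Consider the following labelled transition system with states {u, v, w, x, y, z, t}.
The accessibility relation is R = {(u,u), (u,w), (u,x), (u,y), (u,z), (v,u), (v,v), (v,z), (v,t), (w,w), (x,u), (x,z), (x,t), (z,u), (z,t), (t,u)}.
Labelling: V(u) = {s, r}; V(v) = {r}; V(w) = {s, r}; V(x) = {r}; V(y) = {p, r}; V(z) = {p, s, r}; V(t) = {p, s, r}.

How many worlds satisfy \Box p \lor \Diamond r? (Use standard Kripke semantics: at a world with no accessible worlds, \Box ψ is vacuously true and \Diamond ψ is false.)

Let φ = \Box p \lor \Diamond r. Evaluate φ at each world:
  u (successors {u, w, x, y, z}): φ is true.
  v (successors {u, v, z, t}): φ is true.
  w (successors {w}): φ is true.
  x (successors {u, z, t}): φ is true.
  y (successors ∅): φ is true.
  z (successors {u, t}): φ is true.
  t (successors {u}): φ is true.
For instance, at x:
  At x: \Box p is false, \Diamond r is true, so \Box p \lor \Diamond r is true.
    At x: \Box p requires p at every successor {u, z, t}.
      p fails at u, so \Box p is false at x.
    At x: \Diamond r requires r at some successor in {u, z, t}.
      r holds at u, so \Diamond r is true at x.
Satisfying worlds: {u, v, w, x, y, z, t}

7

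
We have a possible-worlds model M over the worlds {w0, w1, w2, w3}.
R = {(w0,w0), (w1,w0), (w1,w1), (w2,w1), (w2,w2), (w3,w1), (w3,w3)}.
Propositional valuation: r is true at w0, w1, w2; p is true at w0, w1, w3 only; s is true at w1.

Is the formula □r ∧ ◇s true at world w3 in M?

At w3: □r is false, ◇s is true, so □r ∧ ◇s is false.
  At w3: □r requires r at every successor {w1, w3}.
    r fails at w3, so □r is false at w3.
  At w3: ◇s requires s at some successor in {w1, w3}.
    s holds at w1, so ◇s is true at w3.

No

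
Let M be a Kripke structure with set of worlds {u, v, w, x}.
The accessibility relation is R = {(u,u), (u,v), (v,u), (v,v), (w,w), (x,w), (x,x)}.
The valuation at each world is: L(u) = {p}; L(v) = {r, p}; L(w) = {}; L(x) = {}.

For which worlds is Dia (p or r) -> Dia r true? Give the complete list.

Let φ = Dia (p or r) -> Dia r. Evaluate φ at each world:
  u (successors {u, v}): φ is true.
  v (successors {u, v}): φ is true.
  w (successors {w}): φ is true.
  x (successors {w, x}): φ is true.
For instance, at v:
  At v: Dia (p or r) is true, Dia r is true, so Dia (p or r) -> Dia r is true.
    At v: Dia (p or r) requires p or r at some successor in {u, v}.
      p or r holds at u, so Dia (p or r) is true at v.
    At v: Dia r requires r at some successor in {u, v}.
      r holds at v, so Dia r is true at v.
Satisfying worlds: {u, v, w, x}

u, v, w, x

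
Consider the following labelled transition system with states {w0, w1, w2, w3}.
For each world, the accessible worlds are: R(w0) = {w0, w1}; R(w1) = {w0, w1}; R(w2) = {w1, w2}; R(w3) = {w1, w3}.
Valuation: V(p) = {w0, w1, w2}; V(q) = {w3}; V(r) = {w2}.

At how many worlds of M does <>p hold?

4

Let φ = <>p. Evaluate φ at each world:
  w0 (successors {w0, w1}): φ is true.
  w1 (successors {w0, w1}): φ is true.
  w2 (successors {w1, w2}): φ is true.
  w3 (successors {w1, w3}): φ is true.
For instance, at w3:
  At w3: <>p requires p at some successor in {w1, w3}.
    p holds at w1, so <>p is true at w3.
Satisfying worlds: {w0, w1, w2, w3}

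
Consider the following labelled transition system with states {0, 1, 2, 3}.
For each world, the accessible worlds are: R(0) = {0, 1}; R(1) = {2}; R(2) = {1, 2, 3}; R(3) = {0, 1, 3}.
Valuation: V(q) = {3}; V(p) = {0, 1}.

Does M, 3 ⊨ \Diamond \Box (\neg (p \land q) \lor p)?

Yes

At 3: \Diamond \Box (\neg (p \land q) \lor p) requires \Box (\neg (p \land q) \lor p) at some successor in {0, 1, 3}.
  \Box (\neg (p \land q) \lor p) holds at 0, so \Diamond \Box (\neg (p \land q) \lor p) is true at 3.
    At 0: \Box (\neg (p \land q) \lor p) requires \neg (p \land q) \lor p at every successor {0, 1}.
      At 0: \neg (p \land q) \lor p is true.
      At 1: \neg (p \land q) \lor p is true.
    So \Box (\neg (p \land q) \lor p) is true at 0.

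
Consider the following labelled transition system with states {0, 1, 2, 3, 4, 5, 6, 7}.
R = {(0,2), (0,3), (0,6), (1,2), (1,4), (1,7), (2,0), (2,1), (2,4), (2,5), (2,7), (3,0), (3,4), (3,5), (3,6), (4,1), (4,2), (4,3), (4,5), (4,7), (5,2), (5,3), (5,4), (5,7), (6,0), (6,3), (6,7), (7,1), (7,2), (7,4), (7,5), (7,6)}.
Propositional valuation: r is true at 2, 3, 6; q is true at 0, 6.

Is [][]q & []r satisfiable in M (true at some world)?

Recall that []ψ holds at a world iff ψ holds at every accessible world, and <>ψ holds iff ψ holds at some accessible world.
Let φ = [][]q & []r. Evaluate φ at each world:
  0 (successors {2, 3, 6}): φ is false.
  1 (successors {2, 4, 7}): φ is false.
  2 (successors {0, 1, 4, 5, 7}): φ is false.
  3 (successors {0, 4, 5, 6}): φ is false.
  4 (successors {1, 2, 3, 5, 7}): φ is false.
  5 (successors {2, 3, 4, 7}): φ is false.
  6 (successors {0, 3, 7}): φ is false.
  7 (successors {1, 2, 4, 5, 6}): φ is false.
For instance, at 4:
  At 4: [][]q is false, []r is false, so [][]q & []r is false.
    At 4: [][]q requires []q at every successor {1, 2, 3, 5, 7}.
      []q fails at 1, so [][]q is false at 4.
    At 4: []r requires r at every successor {1, 2, 3, 5, 7}.
      r fails at 1, so []r is false at 4.

No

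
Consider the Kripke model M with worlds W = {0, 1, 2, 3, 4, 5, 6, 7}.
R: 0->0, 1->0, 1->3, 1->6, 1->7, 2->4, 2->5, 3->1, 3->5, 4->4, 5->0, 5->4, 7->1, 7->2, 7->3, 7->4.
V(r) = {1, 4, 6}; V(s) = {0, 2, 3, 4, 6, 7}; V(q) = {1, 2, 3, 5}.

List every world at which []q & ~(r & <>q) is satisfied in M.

3, 6

Let φ = []q & ~(r & <>q). Evaluate φ at each world:
  0 (successors {0}): φ is false.
  1 (successors {0, 3, 6, 7}): φ is false.
  2 (successors {4, 5}): φ is false.
  3 (successors {1, 5}): φ is true.
  4 (successors {4}): φ is false.
  5 (successors {0, 4}): φ is false.
  6 (successors ∅): φ is true.
  7 (successors {1, 2, 3, 4}): φ is false.
For instance, at 4:
  At 4: []q is false, ~(r & <>q) is true, so []q & ~(r & <>q) is false.
    At 4: []q requires q at every successor {4}.
      q fails at 4, so []q is false at 4.
    At 4: r & <>q is false, so ~(r & <>q) is true.
      At 4: r is true, <>q is false, so r & <>q is false.
Satisfying worlds: {3, 6}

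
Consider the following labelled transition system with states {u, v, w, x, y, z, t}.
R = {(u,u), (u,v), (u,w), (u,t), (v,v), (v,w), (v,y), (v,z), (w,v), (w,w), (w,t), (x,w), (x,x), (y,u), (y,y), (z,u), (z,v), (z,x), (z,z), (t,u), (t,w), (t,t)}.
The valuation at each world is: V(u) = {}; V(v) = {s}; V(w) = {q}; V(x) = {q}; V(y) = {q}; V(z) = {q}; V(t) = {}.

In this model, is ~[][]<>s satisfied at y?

Yes

Recall that []ψ holds at a world iff ψ holds at every accessible world, and <>ψ holds iff ψ holds at some accessible world.
At y: [][]<>s is false, so ~[][]<>s is true.
  At y: [][]<>s requires []<>s at every successor {u, y}.
    []<>s fails at u, so [][]<>s is false at y.
      At u: []<>s requires <>s at every successor {u, v, w, t}.
        <>s fails at t, so []<>s is false at u.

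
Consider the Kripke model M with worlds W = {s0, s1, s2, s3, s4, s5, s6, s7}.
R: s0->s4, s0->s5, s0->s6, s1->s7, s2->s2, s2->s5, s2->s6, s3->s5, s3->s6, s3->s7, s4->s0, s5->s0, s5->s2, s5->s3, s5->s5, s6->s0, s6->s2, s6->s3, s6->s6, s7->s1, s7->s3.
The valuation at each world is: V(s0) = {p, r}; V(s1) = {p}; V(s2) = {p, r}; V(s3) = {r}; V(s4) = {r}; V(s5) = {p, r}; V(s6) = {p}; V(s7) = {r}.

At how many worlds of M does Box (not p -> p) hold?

Let φ = Box (not p -> p). Evaluate φ at each world:
  s0 (successors {s4, s5, s6}): φ is false.
  s1 (successors {s7}): φ is false.
  s2 (successors {s2, s5, s6}): φ is true.
  s3 (successors {s5, s6, s7}): φ is false.
  s4 (successors {s0}): φ is true.
  s5 (successors {s0, s2, s3, s5}): φ is false.
  s6 (successors {s0, s2, s3, s6}): φ is false.
  s7 (successors {s1, s3}): φ is false.
For instance, at s3:
  At s3: Box (not p -> p) requires not p -> p at every successor {s5, s6, s7}.
    not p -> p fails at s7, so Box (not p -> p) is false at s3.
Satisfying worlds: {s2, s4}

2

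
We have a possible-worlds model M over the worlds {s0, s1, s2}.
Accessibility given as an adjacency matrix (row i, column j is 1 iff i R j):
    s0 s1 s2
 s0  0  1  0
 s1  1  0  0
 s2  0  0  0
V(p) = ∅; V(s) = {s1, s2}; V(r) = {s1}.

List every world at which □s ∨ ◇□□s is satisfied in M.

s0, s2

Let φ = □s ∨ ◇□□s. Evaluate φ at each world:
  s0 (successors {s1}): φ is true.
  s1 (successors {s0}): φ is false.
  s2 (successors ∅): φ is true.
For instance, at s1:
  At s1: □s is false, ◇□□s is false, so □s ∨ ◇□□s is false.
    At s1: □s requires s at every successor {s0}.
      s fails at s0, so □s is false at s1.
    At s1: ◇□□s requires □□s at some successor in {s0}.
      At s0: □□s is false.
    So ◇□□s is false at s1.
Satisfying worlds: {s0, s2}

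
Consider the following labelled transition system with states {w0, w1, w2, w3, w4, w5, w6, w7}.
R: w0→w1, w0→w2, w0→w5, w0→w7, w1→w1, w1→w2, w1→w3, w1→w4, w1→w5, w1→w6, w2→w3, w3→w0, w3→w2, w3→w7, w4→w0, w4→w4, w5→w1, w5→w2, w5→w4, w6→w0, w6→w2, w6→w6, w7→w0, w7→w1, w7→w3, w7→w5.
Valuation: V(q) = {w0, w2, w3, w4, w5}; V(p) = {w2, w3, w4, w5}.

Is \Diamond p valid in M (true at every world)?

Yes

Let φ = \Diamond p. Evaluate φ at each world:
  w0 (successors {w1, w2, w5, w7}): φ is true.
  w1 (successors {w1, w2, w3, w4, w5, w6}): φ is true.
  w2 (successors {w3}): φ is true.
  w3 (successors {w0, w2, w7}): φ is true.
  w4 (successors {w0, w4}): φ is true.
  w5 (successors {w1, w2, w4}): φ is true.
  w6 (successors {w0, w2, w6}): φ is true.
  w7 (successors {w0, w1, w3, w5}): φ is true.
For instance, at w3:
  At w3: \Diamond p requires p at some successor in {w0, w2, w7}.
    p holds at w2, so \Diamond p is true at w3.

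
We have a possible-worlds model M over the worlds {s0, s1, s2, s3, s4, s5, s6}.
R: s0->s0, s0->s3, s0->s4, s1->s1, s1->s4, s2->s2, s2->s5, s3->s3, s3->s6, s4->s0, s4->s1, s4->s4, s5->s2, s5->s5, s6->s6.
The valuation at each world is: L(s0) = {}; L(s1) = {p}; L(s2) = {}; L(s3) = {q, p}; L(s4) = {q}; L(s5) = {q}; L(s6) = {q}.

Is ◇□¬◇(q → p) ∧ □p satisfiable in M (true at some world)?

Recall that □ψ holds at a world iff ψ holds at every accessible world, and ◇ψ holds iff ψ holds at some accessible world.
Let φ = ◇□¬◇(q → p) ∧ □p. Evaluate φ at each world:
  s0 (successors {s0, s3, s4}): φ is false.
  s1 (successors {s1, s4}): φ is false.
  s2 (successors {s2, s5}): φ is false.
  s3 (successors {s3, s6}): φ is false.
  s4 (successors {s0, s1, s4}): φ is false.
  s5 (successors {s2, s5}): φ is false.
  s6 (successors {s6}): φ is false.
For instance, at s6:
  At s6: ◇□¬◇(q → p) is true, □p is false, so ◇□¬◇(q → p) ∧ □p is false.
    At s6: ◇□¬◇(q → p) requires □¬◇(q → p) at some successor in {s6}.
      □¬◇(q → p) holds at s6, so ◇□¬◇(q → p) is true at s6.
    At s6: □p requires p at every successor {s6}.
      p fails at s6, so □p is false at s6.

No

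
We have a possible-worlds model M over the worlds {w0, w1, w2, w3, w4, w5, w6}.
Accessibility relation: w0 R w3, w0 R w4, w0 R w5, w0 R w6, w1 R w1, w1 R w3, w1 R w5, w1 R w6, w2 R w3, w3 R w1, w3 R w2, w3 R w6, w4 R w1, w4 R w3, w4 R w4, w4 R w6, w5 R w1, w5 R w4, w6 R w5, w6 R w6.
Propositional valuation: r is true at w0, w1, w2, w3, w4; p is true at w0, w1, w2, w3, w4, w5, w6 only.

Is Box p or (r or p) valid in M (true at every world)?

Yes

Recall that Box ψ holds at a world iff ψ holds at every accessible world, and Dia ψ holds iff ψ holds at some accessible world.
Let φ = Box p or (r or p). Evaluate φ at each world:
  w0 (successors {w3, w4, w5, w6}): φ is true.
  w1 (successors {w1, w3, w5, w6}): φ is true.
  w2 (successors {w3}): φ is true.
  w3 (successors {w1, w2, w6}): φ is true.
  w4 (successors {w1, w3, w4, w6}): φ is true.
  w5 (successors {w1, w4}): φ is true.
  w6 (successors {w5, w6}): φ is true.
For instance, at w2:
  At w2: Box p is true, r or p is true, so Box p or (r or p) is true.
    At w2: Box p requires p at every successor {w3}.
      At w3: p is true.
    So Box p is true at w2.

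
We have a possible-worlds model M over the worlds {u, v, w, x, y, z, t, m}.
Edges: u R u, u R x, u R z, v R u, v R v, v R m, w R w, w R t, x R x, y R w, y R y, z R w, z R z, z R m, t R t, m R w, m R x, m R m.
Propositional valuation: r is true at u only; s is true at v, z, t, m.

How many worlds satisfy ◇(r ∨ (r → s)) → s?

Let φ = ◇(r ∨ (r → s)) → s. Evaluate φ at each world:
  u (successors {u, x, z}): φ is false.
  v (successors {u, v, m}): φ is true.
  w (successors {w, t}): φ is false.
  x (successors {x}): φ is false.
  y (successors {w, y}): φ is false.
  z (successors {w, z, m}): φ is true.
  t (successors {t}): φ is true.
  m (successors {w, x, m}): φ is true.
For instance, at w:
  At w: ◇(r ∨ (r → s)) is true, s is false, so ◇(r ∨ (r → s)) → s is false.
    At w: ◇(r ∨ (r → s)) requires r ∨ (r → s) at some successor in {w, t}.
      r ∨ (r → s) holds at w, so ◇(r ∨ (r → s)) is true at w.
Satisfying worlds: {v, z, t, m}

4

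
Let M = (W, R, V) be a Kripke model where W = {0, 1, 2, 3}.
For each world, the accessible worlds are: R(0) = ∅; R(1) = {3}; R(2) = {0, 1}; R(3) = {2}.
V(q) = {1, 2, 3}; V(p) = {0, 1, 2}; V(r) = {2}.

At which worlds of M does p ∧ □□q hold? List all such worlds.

Let φ = p ∧ □□q. Evaluate φ at each world:
  0 (successors ∅): φ is true.
  1 (successors {3}): φ is true.
  2 (successors {0, 1}): φ is true.
  3 (successors {2}): φ is false.
For instance, at 1:
  At 1: p is true, □□q is true, so p ∧ □□q is true.
    At 1: □□q requires □q at every successor {3}.
      At 3: □q is true.
    So □□q is true at 1.
Satisfying worlds: {0, 1, 2}

0, 1, 2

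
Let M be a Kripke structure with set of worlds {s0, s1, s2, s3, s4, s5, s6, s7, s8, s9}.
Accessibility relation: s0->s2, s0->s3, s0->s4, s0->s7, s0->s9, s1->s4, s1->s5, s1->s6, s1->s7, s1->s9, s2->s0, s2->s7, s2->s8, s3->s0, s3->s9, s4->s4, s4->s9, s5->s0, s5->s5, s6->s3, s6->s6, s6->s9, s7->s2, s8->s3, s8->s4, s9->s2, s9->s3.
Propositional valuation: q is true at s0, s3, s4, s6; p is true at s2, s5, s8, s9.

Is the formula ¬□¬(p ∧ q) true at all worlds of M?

Let φ = ¬□¬(p ∧ q). Evaluate φ at each world:
  s0 (successors {s2, s3, s4, s7, s9}): φ is false.
  s1 (successors {s4, s5, s6, s7, s9}): φ is false.
  s2 (successors {s0, s7, s8}): φ is false.
  s3 (successors {s0, s9}): φ is false.
  s4 (successors {s4, s9}): φ is false.
  s5 (successors {s0, s5}): φ is false.
  s6 (successors {s3, s6, s9}): φ is false.
  s7 (successors {s2}): φ is false.
  s8 (successors {s3, s4}): φ is false.
  s9 (successors {s2, s3}): φ is false.
Detail at s0 (counterexample):
  At s0: □¬(p ∧ q) is true, so ¬□¬(p ∧ q) is false.
    At s0: □¬(p ∧ q) requires ¬(p ∧ q) at every successor {s2, s3, s4, s7, s9}.
      At s2: ¬(p ∧ q) is true.
      At s3: ¬(p ∧ q) is true.
      At s4: ¬(p ∧ q) is true.
      At s7: ¬(p ∧ q) is true.
      At s9: ¬(p ∧ q) is true.
    So □¬(p ∧ q) is true at s0.

No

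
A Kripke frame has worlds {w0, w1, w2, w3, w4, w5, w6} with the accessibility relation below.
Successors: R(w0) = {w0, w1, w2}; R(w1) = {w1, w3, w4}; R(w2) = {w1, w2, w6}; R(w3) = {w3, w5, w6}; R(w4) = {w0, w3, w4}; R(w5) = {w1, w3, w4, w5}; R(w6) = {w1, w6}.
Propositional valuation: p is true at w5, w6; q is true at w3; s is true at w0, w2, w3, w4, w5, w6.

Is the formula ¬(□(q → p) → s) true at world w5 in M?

No

Recall that □ψ holds at a world iff ψ holds at every accessible world, and ◇ψ holds iff ψ holds at some accessible world.
At w5: □(q → p) → s is true, so ¬(□(q → p) → s) is false.
  At w5: □(q → p) is false, s is true, so □(q → p) → s is true.
    At w5: □(q → p) requires q → p at every successor {w1, w3, w4, w5}.
      q → p fails at w3, so □(q → p) is false at w5.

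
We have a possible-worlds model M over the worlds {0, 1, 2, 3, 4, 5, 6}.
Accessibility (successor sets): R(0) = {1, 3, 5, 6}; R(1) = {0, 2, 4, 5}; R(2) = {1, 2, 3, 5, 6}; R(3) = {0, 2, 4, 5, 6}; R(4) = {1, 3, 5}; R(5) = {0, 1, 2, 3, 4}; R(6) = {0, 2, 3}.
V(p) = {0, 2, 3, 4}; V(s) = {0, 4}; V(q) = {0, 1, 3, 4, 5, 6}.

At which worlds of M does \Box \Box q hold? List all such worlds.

none

Let φ = \Box \Box q. Evaluate φ at each world:
  0 (successors {1, 3, 5, 6}): φ is false.
  1 (successors {0, 2, 4, 5}): φ is false.
  2 (successors {1, 2, 3, 5, 6}): φ is false.
  3 (successors {0, 2, 4, 5, 6}): φ is false.
  4 (successors {1, 3, 5}): φ is false.
  5 (successors {0, 1, 2, 3, 4}): φ is false.
  6 (successors {0, 2, 3}): φ is false.
For instance, at 6:
  At 6: \Box \Box q requires \Box q at every successor {0, 2, 3}.
    \Box q fails at 2, so \Box \Box q is false at 6.
      At 2: \Box q requires q at every successor {1, 2, 3, 5, 6}.
        q fails at 2, so \Box q is false at 2.
Satisfying worlds: none.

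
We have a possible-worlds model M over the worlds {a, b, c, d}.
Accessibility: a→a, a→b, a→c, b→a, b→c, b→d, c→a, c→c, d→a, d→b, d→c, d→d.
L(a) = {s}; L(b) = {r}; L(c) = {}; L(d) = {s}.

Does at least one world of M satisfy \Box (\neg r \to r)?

Recall that \Box ψ holds at a world iff ψ holds at every accessible world, and \Diamond ψ holds iff ψ holds at some accessible world.
Let φ = \Box (\neg r \to r). Evaluate φ at each world:
  a (successors {a, b, c}): φ is false.
  b (successors {a, c, d}): φ is false.
  c (successors {a, c}): φ is false.
  d (successors {a, b, c, d}): φ is false.
For instance, at c:
  At c: \Box (\neg r \to r) requires \neg r \to r at every successor {a, c}.
    \neg r \to r fails at a, so \Box (\neg r \to r) is false at c.

No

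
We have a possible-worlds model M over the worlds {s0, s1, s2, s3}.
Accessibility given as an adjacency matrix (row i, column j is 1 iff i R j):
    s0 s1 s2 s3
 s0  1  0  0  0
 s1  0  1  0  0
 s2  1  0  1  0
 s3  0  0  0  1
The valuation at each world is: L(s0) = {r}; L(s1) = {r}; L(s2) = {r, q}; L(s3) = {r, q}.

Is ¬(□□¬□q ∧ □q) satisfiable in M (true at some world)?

Yes

Let φ = ¬(□□¬□q ∧ □q). Evaluate φ at each world:
  s0 (successors {s0}): φ is true.
  s1 (successors {s1}): φ is true.
  s2 (successors {s0, s2}): φ is true.
  s3 (successors {s3}): φ is true.
Detail at s0 (witness):
  At s0: □□¬□q ∧ □q is false, so ¬(□□¬□q ∧ □q) is true.
    At s0: □□¬□q is true, □q is false, so □□¬□q ∧ □q is false.
      At s0: □□¬□q requires □¬□q at every successor {s0}.
        At s0: □¬□q is true.
      So □□¬□q is true at s0.
      At s0: □q requires q at every successor {s0}.
        q fails at s0, so □q is false at s0.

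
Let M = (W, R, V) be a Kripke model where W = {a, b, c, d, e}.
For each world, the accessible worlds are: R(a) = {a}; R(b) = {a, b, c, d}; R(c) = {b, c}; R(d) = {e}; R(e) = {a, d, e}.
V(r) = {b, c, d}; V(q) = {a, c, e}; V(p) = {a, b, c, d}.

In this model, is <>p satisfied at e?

Recall that <>ψ holds at a world iff ψ holds at some accessible world.
At e: <>p requires p at some successor in {a, d, e}.
  p holds at a, so <>p is true at e.

Yes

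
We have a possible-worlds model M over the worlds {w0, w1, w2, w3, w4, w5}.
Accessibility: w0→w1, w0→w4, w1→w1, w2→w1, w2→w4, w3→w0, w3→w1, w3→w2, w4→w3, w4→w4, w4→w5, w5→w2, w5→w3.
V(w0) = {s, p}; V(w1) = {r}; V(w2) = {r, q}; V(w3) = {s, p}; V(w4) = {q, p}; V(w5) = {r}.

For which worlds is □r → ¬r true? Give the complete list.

w0, w2, w3, w4, w5

Let φ = □r → ¬r. Evaluate φ at each world:
  w0 (successors {w1, w4}): φ is true.
  w1 (successors {w1}): φ is false.
  w2 (successors {w1, w4}): φ is true.
  w3 (successors {w0, w1, w2}): φ is true.
  w4 (successors {w3, w4, w5}): φ is true.
  w5 (successors {w2, w3}): φ is true.
For instance, at w2:
  At w2: □r is false, ¬r is false, so □r → ¬r is true.
    At w2: □r requires r at every successor {w1, w4}.
      r fails at w4, so □r is false at w2.
Satisfying worlds: {w0, w2, w3, w4, w5}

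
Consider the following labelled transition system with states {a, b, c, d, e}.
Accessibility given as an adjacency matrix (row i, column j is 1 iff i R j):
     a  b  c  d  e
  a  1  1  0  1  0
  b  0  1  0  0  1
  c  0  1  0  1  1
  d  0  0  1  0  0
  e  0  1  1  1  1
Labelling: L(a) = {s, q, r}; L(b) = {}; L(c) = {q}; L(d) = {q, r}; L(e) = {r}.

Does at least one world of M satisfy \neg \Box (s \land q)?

Yes

Recall that \Box ψ holds at a world iff ψ holds at every accessible world, and \Diamond ψ holds iff ψ holds at some accessible world.
Let φ = \neg \Box (s \land q). Evaluate φ at each world:
  a (successors {a, b, d}): φ is true.
  b (successors {b, e}): φ is true.
  c (successors {b, d, e}): φ is true.
  d (successors {c}): φ is true.
  e (successors {b, c, d, e}): φ is true.
Detail at a (witness):
  At a: \Box (s \land q) is false, so \neg \Box (s \land q) is true.
    At a: \Box (s \land q) requires s \land q at every successor {a, b, d}.
      s \land q fails at b, so \Box (s \land q) is false at a.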